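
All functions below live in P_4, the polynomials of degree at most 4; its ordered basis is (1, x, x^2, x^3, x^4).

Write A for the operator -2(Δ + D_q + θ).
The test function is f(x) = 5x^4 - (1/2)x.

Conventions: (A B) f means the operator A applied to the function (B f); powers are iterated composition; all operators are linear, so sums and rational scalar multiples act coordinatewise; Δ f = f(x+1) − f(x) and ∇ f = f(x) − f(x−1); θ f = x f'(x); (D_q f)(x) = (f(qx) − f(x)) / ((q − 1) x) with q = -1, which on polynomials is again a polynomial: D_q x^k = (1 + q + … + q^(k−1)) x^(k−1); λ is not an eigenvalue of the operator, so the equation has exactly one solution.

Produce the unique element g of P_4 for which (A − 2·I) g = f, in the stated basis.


write g with unknown coordinates in the stated basis and equate coefficients in (A − 2·I) g = f
solving from the highest basis element down gives g = -(1/2)x^4 + (1/2)x^3 + (1/3)x^2 + (1/24)x - 5/12
check: A g = 4x^4 + x^3 + (2/3)x^2 - (5/12)x - 5/6
so A g − 2·g = 5x^4 - (1/2)x = f ✓

g(x) = -(1/2)x^4 + (1/2)x^3 + (1/3)x^2 + (1/24)x - 5/12


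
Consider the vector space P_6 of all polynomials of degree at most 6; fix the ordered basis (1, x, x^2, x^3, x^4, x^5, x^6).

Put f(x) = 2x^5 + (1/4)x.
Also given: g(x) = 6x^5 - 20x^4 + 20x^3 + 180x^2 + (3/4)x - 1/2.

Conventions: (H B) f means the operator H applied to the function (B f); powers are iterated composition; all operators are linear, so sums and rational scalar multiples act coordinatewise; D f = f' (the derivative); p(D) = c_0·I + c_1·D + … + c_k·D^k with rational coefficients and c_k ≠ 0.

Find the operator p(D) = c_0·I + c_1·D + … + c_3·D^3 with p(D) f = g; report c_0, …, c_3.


D^0 f = 2x^5 + (1/4)x
D^1 f = 10x^4 + 1/4
D^2 f = 40x^3
D^3 f = 120x^2
matching coefficients of g against c_0 f + c_1 Df + … from the top degree down determines the c_i
solution: c_0 = 3, c_1 = -2, c_2 = 1/2, c_3 = 3/2

c_0 = 3, c_1 = -2, c_2 = 1/2, c_3 = 3/2


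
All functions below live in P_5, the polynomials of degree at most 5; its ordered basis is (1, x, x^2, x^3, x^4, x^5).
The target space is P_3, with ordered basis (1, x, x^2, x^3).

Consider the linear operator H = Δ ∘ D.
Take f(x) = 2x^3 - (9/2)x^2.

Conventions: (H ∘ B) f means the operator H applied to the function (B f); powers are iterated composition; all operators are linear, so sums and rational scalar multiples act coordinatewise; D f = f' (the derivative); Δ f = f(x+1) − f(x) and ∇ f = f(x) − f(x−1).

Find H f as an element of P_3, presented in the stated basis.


D f = 6x^2 - 9x
Δ D f = 12x - 3

g(x) = 12x - 3


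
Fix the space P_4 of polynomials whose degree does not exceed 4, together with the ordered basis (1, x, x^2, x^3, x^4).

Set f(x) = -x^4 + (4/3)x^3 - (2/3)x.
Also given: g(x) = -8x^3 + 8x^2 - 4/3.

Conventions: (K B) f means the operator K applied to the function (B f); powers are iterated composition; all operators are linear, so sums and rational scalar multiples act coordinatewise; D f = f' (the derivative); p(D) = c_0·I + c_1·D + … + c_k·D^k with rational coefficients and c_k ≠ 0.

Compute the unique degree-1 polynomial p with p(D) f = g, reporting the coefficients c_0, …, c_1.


D^0 f = -x^4 + (4/3)x^3 - (2/3)x
D^1 f = -4x^3 + 4x^2 - 2/3
matching coefficients of g against c_0 f + c_1 Df + … from the top degree down determines the c_i
solution: c_0 = 0, c_1 = 2

p(D) = 2·D, i.e. c_0 = 0, c_1 = 2


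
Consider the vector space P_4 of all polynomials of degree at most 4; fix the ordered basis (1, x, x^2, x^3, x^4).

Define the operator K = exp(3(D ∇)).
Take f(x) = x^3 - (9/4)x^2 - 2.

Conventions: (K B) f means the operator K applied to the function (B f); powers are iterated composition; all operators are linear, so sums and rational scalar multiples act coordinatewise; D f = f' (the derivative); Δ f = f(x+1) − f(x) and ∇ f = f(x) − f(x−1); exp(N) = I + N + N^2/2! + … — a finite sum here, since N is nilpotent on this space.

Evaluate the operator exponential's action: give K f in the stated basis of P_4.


order-1 term: 18x - 45/2
the series for exp(3(D ∇)) f terminates at order 1
exp(3(D ∇)) f = x^3 - (9/4)x^2 + 18x - 49/2

g(x) = x^3 - (9/4)x^2 + 18x - 49/2


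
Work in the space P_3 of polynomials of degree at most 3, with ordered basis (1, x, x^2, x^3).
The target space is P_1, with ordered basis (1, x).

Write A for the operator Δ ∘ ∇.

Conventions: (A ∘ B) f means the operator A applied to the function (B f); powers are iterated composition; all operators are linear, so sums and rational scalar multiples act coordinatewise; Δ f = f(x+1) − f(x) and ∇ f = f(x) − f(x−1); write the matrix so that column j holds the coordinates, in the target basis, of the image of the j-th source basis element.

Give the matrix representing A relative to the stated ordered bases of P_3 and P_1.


image of 1: 0
image of x: 0
image of x^2: 2
image of x^3: 6x
each image's coordinates form column j of the matrix

the matrix is [[0, 0, 2, 0]; [0, 0, 0, 6]] (rows listed top to bottom)


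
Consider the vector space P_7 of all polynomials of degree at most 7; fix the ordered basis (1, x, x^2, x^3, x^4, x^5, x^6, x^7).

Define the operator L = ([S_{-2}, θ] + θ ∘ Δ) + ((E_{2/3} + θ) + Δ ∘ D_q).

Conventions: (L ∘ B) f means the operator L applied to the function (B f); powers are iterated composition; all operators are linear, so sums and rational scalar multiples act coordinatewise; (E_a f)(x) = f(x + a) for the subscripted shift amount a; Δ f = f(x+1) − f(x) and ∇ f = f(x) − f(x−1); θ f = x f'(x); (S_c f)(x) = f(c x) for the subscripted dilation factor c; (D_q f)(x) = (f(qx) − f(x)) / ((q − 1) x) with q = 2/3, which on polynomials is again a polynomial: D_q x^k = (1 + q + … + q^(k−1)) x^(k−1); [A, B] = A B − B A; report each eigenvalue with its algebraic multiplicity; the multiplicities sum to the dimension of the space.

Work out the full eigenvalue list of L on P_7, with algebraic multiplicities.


image of 1: 1
image of x: 2x + 2/3
image of x^2: 3x^2 + (10/3)x + 19/9
image of x^3: 4x^3 + 8x^2 + (77/9)x + 65/27
image of x^4: 5x^4 + (44/3)x^3 + (197/9)x^2 + (335/27)x + 211/81
image of x^5: 6x^5 + (70/3)x^4 + (3634/81)x^3 + (1042/27)x^2 + (443/27)x + 665/243
image of x^6: 7x^6 + 34x^5 + (19525/243)x^4 + (22670/243)x^3 + (14660/243)x^2 + (4975/243)x + 2059/729
image of x^7: 8x^7 + (140/3)x^6 + (31901/243)x^5 + (46835/243)x^4 + (122765/729)x^3 + (21173/243)x^2 + (17905/729)x + 6305/2187
the matrix is upper triangular; its diagonal is (1, 2, 3, 4, 5, 6, 7, 8)
for a triangular matrix the eigenvalues are the diagonal entries, with algebraic multiplicity their repetition count

λ = 1 (multiplicity 1), λ = 2 (multiplicity 1), λ = 3 (multiplicity 1), λ = 4 (multiplicity 1), λ = 5 (multiplicity 1), λ = 6 (multiplicity 1), λ = 7 (multiplicity 1), λ = 8 (multiplicity 1)


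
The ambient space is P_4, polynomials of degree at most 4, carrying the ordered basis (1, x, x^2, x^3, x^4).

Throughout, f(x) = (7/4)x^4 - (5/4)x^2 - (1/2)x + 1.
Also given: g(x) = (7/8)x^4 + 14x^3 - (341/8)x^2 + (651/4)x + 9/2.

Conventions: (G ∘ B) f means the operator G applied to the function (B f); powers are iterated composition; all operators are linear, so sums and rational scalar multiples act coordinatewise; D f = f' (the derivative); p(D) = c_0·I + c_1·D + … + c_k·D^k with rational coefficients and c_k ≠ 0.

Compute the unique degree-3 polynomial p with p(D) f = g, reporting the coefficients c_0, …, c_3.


D^0 f = (7/4)x^4 - (5/4)x^2 - (1/2)x + 1
D^1 f = 7x^3 - (5/2)x - 1/2
D^2 f = 21x^2 - 5/2
D^3 f = 42x
matching coefficients of g against c_0 f + c_1 Df + … from the top degree down determines the c_i
solution: c_0 = 1/2, c_1 = 2, c_2 = -2, c_3 = 4

c_0 = 1/2, c_1 = 2, c_2 = -2, c_3 = 4


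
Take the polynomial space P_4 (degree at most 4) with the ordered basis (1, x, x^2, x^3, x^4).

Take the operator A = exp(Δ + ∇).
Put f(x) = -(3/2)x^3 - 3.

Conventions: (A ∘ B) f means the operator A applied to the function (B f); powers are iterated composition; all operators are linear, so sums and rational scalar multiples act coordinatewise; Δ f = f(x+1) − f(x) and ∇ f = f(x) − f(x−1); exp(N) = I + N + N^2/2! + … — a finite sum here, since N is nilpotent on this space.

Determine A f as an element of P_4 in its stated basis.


the result is g(x) = -(3/2)x^3 - 9x^2 - 18x - 18

order-1 term: -9x^2 - 3
order-2 term: -18x
order-3 term: -12
the series for exp(Δ + ∇) f terminates at order 3
exp(Δ + ∇) f = -(3/2)x^3 - 9x^2 - 18x - 18


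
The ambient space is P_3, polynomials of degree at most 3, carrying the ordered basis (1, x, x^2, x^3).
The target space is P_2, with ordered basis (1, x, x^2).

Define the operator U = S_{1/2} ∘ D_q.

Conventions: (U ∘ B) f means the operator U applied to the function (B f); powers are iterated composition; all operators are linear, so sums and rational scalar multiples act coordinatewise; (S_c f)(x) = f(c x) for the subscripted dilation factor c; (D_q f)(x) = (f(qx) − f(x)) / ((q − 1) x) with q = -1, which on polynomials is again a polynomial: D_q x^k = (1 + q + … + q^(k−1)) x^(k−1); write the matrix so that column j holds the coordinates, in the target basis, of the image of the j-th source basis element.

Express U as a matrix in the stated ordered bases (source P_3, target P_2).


image of 1: 0
image of x: 1
image of x^2: 0
image of x^3: (1/4)x^2
each image's coordinates form column j of the matrix

the matrix is [[0, 1, 0, 0]; [0, 0, 0, 0]; [0, 0, 0, 1/4]] (rows listed top to bottom)


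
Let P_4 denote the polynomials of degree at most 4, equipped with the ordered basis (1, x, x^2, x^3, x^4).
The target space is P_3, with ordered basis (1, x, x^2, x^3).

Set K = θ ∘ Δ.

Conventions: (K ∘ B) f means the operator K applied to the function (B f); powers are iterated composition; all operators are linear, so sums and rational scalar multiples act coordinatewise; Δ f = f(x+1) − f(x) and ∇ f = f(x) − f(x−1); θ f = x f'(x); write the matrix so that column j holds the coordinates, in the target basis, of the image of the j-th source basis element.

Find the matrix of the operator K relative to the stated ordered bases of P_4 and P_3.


image of 1: 0
image of x: 0
image of x^2: 2x
image of x^3: 6x^2 + 3x
image of x^4: 12x^3 + 12x^2 + 4x
each image's coordinates form column j of the matrix

the matrix is [[0, 0, 0, 0, 0]; [0, 0, 2, 3, 4]; [0, 0, 0, 6, 12]; [0, 0, 0, 0, 12]] (rows listed top to bottom)


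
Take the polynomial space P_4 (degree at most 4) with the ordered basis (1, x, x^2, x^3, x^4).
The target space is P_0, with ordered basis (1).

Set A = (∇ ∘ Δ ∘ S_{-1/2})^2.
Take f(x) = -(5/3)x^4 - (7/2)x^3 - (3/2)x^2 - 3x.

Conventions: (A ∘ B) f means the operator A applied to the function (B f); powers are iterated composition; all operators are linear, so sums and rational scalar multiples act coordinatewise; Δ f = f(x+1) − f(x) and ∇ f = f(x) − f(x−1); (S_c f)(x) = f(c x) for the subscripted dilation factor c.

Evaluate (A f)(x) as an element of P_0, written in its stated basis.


the image equals g(x) = -5/8

S_{-1/2} f = -(5/48)x^4 + (7/16)x^3 - (3/8)x^2 + (3/2)x
Δ S_{-1/2} f = -(5/12)x^3 + (11/16)x^2 + (7/48)x + 35/24
∇ Δ S_{-1/2} f = -(5/4)x^2 + (21/8)x - 23/24
S_{-1/2} (∇ ∘ Δ ∘ S_{-1/2}) f = -(5/16)x^2 - (21/16)x - 23/24
Δ S_{-1/2} (∇ ∘ Δ ∘ S_{-1/2}) f = -(5/8)x - 13/8
∇ Δ S_{-1/2} (∇ ∘ Δ ∘ S_{-1/2}) f = -5/8


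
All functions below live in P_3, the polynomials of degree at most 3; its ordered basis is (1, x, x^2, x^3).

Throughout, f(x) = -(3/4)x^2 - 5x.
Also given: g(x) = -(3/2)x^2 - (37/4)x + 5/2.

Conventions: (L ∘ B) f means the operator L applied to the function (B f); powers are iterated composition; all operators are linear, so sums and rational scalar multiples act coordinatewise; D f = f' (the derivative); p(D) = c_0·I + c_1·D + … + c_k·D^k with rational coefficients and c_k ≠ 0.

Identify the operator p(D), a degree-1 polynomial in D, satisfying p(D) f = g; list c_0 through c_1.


p(D) = 2·I − (1/2)·D, i.e. c_0 = 2, c_1 = -1/2

D^0 f = -(3/4)x^2 - 5x
D^1 f = -(3/2)x - 5
matching coefficients of g against c_0 f + c_1 Df + … from the top degree down determines the c_i
solution: c_0 = 2, c_1 = -1/2


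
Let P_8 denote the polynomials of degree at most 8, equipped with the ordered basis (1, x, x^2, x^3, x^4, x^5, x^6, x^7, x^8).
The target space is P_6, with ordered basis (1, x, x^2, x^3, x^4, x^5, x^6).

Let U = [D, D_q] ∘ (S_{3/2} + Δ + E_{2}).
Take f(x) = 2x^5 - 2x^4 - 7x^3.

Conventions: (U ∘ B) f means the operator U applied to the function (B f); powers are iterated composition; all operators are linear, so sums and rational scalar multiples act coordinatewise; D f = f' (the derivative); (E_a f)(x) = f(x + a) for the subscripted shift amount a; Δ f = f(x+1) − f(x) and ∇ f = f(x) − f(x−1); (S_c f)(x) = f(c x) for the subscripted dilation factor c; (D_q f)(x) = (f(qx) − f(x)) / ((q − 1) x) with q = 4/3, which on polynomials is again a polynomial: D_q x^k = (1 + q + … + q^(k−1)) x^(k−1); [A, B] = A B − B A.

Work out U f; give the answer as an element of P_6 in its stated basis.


S_{3/2} f = (243/16)x^5 - (81/8)x^4 - (189/8)x^3
Δ f = 10x^4 + 12x^3 - 13x^2 - 19x - 7
E_{2} f = 2x^5 + 18x^4 + 57x^3 + 70x^2 + 12x - 24
(S_{3/2} + Δ + E_{2}) f = (275/16)x^5 + (143/8)x^4 + (363/8)x^3 + 57x^2 - 7x - 31
D_q (S_{3/2} + Δ + E_{2}) f = (214775/1296)x^4 + (25025/216)x^3 + (4477/24)x^2 + 133x - 7
D D_q (S_{3/2} + Δ + E_{2}) f = (214775/324)x^3 + (25025/72)x^2 + (4477/12)x + 133
D (S_{3/2} + Δ + E_{2}) f = (1375/16)x^4 + (143/2)x^3 + (1089/8)x^2 + 114x - 7
D_q D (S_{3/2} + Δ + E_{2}) f = (240625/432)x^3 + (5291/18)x^2 + (2541/8)x + 114
[D, D_q] (S_{3/2} + Δ + E_{2}) f = (137225/1296)x^3 + (429/8)x^2 + (1331/24)x + 19

the image equals g(x) = (137225/1296)x^3 + (429/8)x^2 + (1331/24)x + 19


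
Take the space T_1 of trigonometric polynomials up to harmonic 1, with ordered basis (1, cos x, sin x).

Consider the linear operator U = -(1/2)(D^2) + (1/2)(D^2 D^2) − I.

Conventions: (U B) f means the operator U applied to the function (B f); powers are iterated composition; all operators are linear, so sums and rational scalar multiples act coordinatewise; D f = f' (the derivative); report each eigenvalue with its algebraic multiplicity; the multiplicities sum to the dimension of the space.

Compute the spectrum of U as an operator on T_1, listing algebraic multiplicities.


λ = -1 (multiplicity 1), λ = 0 (multiplicity 2)

image of 1: -1
image of cos x: 0
image of sin x: 0
the matrix is diagonal; its diagonal is (-1, 0, 0)
for a triangular matrix the eigenvalues are the diagonal entries, with algebraic multiplicity their repetition count


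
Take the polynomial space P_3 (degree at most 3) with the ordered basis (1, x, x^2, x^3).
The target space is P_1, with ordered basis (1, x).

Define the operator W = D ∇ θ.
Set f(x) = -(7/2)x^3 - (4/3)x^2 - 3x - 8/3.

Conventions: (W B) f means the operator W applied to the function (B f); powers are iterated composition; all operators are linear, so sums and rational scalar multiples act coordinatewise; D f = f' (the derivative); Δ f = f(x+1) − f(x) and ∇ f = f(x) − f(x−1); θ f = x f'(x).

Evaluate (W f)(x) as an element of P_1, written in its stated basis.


θ f = -(21/2)x^3 - (8/3)x^2 - 3x
∇ θ f = -(63/2)x^2 + (157/6)x - 65/6
D ∇ θ f = -63x + 157/6

the result is g(x) = -63x + 157/6


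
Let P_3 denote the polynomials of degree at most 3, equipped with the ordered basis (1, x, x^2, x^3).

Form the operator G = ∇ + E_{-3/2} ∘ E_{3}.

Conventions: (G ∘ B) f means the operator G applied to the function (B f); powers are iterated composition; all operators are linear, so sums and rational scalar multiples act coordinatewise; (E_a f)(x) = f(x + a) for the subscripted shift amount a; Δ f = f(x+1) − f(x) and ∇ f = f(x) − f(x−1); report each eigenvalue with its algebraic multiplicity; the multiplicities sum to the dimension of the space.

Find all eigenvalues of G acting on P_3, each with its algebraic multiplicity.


λ = 1 (multiplicity 4)

image of 1: 1
image of x: x + 5/2
image of x^2: x^2 + 5x + 5/4
image of x^3: x^3 + (15/2)x^2 + (15/4)x + 35/8
the matrix is upper triangular; its diagonal is (1, 1, 1, 1)
for a triangular matrix the eigenvalues are the diagonal entries, with algebraic multiplicity their repetition count


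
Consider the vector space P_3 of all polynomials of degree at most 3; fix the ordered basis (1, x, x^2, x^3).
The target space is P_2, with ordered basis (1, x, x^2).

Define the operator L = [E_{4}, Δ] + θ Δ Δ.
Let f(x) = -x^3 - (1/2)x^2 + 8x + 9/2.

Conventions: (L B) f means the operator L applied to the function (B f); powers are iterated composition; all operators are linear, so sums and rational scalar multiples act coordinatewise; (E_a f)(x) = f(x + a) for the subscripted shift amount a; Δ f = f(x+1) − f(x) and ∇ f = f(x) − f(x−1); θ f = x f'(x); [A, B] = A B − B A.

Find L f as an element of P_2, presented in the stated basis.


g(x) = -6x

Δ f = -3x^2 - 4x + 13/2
E_{4} Δ f = -3x^2 - 28x - 115/2
E_{4} f = -x^3 - (25/2)x^2 - 44x - 71/2
Δ E_{4} f = -3x^2 - 28x - 115/2
[E_{4}, Δ] f = 0
Δ f = -3x^2 - 4x + 13/2
Δ Δ f = -6x - 7
θ Δ Δ f = -6x
([E_{4}, Δ] + θ Δ Δ) f = -6x


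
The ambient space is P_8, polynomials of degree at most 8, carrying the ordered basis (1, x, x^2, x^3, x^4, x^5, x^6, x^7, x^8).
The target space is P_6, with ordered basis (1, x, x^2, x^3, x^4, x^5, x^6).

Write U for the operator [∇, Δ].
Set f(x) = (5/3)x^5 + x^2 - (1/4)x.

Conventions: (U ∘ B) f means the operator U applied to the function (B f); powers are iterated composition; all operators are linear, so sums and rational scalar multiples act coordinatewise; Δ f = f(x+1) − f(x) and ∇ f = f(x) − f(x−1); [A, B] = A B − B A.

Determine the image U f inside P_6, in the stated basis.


Δ f = (25/3)x^4 + (50/3)x^3 + (50/3)x^2 + (31/3)x + 29/12
∇ Δ f = (100/3)x^3 + (50/3)x + 2
∇ f = (25/3)x^4 - (50/3)x^3 + (50/3)x^2 - (19/3)x + 5/12
Δ ∇ f = (100/3)x^3 + (50/3)x + 2
[∇, Δ] f = 0

g(x) = 0


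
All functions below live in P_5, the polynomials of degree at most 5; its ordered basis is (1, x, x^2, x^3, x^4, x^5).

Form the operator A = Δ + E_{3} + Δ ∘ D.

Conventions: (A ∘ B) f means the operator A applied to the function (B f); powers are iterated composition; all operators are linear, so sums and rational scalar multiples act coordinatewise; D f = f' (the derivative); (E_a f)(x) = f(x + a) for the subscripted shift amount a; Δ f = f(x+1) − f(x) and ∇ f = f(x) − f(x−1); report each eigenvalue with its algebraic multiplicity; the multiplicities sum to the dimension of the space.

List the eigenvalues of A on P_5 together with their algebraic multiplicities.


λ = 1 (multiplicity 6)

image of 1: 1
image of x: x + 4
image of x^2: x^2 + 8x + 12
image of x^3: x^3 + 12x^2 + 36x + 31
image of x^4: x^4 + 16x^3 + 72x^2 + 124x + 86
image of x^5: x^5 + 20x^4 + 120x^3 + 310x^2 + 430x + 249
the matrix is upper triangular; its diagonal is (1, 1, 1, 1, 1, 1)
for a triangular matrix the eigenvalues are the diagonal entries, with algebraic multiplicity their repetition count


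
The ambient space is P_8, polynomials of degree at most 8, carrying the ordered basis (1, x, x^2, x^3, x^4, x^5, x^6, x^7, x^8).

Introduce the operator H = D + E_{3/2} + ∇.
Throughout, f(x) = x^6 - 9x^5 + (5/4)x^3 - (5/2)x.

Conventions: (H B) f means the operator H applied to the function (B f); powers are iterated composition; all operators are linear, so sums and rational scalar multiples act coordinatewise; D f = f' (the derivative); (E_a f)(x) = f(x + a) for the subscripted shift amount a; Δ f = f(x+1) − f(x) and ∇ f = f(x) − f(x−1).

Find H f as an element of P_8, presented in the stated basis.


g(x) = x^6 + 12x^5 - (555/4)x^4 - (95/4)x^3 - (5115/16)x^2 - (2065/16)x - 4495/64

D f = 6x^5 - 45x^4 + (15/4)x^2 - 5/2
E_{3/2} f = x^6 - (135/4)x^4 - (535/4)x^3 - (3555/16)x^2 - (2821/16)x - 3615/64
∇ f = 6x^5 - 60x^4 + 110x^3 - (405/4)x^2 + (189/4)x - 45/4
(D + E_{3/2} + ∇) f = x^6 + 12x^5 - (555/4)x^4 - (95/4)x^3 - (5115/16)x^2 - (2065/16)x - 4495/64


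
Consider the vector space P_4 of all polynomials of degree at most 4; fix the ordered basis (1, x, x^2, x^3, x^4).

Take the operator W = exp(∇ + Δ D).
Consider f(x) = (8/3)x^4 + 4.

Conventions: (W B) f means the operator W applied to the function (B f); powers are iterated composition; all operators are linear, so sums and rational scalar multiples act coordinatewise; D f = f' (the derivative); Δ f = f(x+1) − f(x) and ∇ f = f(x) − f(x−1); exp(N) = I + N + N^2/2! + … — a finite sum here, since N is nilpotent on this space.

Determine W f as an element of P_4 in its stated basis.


order-1 term: (32/3)x^3 + 16x^2 + (128/3)x + 8
order-2 term: 16x^2 + 32x + 152/3
order-3 term: (32/3)x + 16
order-4 term: 8/3
the series for exp(∇ + Δ D) f terminates at order 4
exp(∇ + Δ D) f = (8/3)x^4 + (32/3)x^3 + 32x^2 + (256/3)x + 244/3

the image equals g(x) = (8/3)x^4 + (32/3)x^3 + 32x^2 + (256/3)x + 244/3


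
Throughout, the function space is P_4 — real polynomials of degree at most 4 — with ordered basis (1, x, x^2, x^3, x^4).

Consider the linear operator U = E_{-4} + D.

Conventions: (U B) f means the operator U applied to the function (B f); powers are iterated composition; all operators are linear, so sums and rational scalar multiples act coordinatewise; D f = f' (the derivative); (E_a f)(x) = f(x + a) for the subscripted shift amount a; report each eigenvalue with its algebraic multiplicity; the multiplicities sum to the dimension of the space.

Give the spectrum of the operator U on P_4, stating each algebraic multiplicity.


λ = 1 (multiplicity 5)

image of 1: 1
image of x: x - 3
image of x^2: x^2 - 6x + 16
image of x^3: x^3 - 9x^2 + 48x - 64
image of x^4: x^4 - 12x^3 + 96x^2 - 256x + 256
the matrix is upper triangular; its diagonal is (1, 1, 1, 1, 1)
for a triangular matrix the eigenvalues are the diagonal entries, with algebraic multiplicity their repetition count


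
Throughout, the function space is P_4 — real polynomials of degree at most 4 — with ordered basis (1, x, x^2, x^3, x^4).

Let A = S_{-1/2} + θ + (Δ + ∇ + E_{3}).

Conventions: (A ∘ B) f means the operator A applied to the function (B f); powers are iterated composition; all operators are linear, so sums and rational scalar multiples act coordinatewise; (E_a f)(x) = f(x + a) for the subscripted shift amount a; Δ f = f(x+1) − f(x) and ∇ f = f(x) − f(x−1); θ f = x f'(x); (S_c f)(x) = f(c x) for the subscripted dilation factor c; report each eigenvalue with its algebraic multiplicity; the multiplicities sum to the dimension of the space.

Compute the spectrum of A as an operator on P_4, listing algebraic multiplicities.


image of 1: 2
image of x: (3/2)x + 5
image of x^2: (13/4)x^2 + 10x + 9
image of x^3: (31/8)x^3 + 15x^2 + 27x + 29
image of x^4: (81/16)x^4 + 20x^3 + 54x^2 + 116x + 81
the matrix is upper triangular; its diagonal is (2, 3/2, 13/4, 31/8, 81/16)
for a triangular matrix the eigenvalues are the diagonal entries, with algebraic multiplicity their repetition count

λ = 3/2 (multiplicity 1), λ = 2 (multiplicity 1), λ = 13/4 (multiplicity 1), λ = 31/8 (multiplicity 1), λ = 81/16 (multiplicity 1)


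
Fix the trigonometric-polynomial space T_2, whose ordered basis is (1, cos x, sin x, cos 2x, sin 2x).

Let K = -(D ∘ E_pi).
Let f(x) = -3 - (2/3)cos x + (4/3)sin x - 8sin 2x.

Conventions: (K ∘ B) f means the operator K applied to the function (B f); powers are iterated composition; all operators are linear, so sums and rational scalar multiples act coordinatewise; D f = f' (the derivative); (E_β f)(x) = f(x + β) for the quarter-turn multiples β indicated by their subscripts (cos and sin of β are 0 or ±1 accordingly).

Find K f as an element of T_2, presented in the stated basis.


E_pi f = -3 + (2/3)cos x - (4/3)sin x - 8sin 2x
D E_pi f = -(4/3)cos x - (2/3)sin x - 16cos 2x
(-(D ∘ E_pi)) f = (4/3)cos x + (2/3)sin x + 16cos 2x

g(x) = (4/3)cos x + (2/3)sin x + 16cos 2x


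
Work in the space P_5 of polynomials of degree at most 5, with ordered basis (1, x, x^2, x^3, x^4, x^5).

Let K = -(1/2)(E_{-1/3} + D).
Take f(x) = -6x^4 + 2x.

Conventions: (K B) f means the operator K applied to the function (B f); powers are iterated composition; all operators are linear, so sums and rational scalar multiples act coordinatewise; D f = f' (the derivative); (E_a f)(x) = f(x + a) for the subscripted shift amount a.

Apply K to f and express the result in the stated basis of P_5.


g(x) = 3x^4 + 8x^3 + 2x^2 - (13/9)x - 17/27

E_{-1/3} f = -6x^4 + 8x^3 - 4x^2 + (26/9)x - 20/27
D f = -24x^3 + 2
(E_{-1/3} + D) f = -6x^4 - 16x^3 - 4x^2 + (26/9)x + 34/27
(-(1/2)(E_{-1/3} + D)) f = 3x^4 + 8x^3 + 2x^2 - (13/9)x - 17/27


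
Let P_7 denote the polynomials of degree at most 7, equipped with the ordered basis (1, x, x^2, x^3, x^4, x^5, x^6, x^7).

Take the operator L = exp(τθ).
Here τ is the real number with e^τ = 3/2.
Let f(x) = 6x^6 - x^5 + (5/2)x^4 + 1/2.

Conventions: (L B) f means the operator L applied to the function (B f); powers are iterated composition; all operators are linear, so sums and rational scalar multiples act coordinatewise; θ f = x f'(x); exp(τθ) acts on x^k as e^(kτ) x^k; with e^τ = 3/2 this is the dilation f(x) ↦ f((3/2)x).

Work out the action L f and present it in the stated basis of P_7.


the image equals g(x) = (2187/32)x^6 - (243/32)x^5 + (405/32)x^4 + 1/2

exp(τθ) x^k = e^(kτ) x^k; with e^τ = 3/2 this sends x^k to (3/2)^k x^k
x^4 ↦ 81/16 x^4
x^5 ↦ 243/32 x^5
x^6 ↦ 729/64 x^6
applying this coordinatewise to f: exp(τθ) f = (2187/32)x^6 - (243/32)x^5 + (405/32)x^4 + 1/2


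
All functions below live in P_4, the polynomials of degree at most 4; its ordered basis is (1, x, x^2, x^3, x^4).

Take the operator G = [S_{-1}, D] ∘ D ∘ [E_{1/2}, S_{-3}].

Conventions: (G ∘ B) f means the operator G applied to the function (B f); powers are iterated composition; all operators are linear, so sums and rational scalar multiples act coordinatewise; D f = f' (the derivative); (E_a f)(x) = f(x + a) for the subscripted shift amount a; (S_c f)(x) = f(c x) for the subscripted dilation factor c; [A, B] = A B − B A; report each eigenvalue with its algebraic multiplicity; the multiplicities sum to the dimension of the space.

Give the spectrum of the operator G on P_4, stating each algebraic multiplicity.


image of 1: 0
image of x: 0
image of x^2: 0
image of x^3: -216
image of x^4: -2592x + 432
the matrix is upper triangular; its diagonal is (0, 0, 0, 0, 0)
for a triangular matrix the eigenvalues are the diagonal entries, with algebraic multiplicity their repetition count

λ = 0 (multiplicity 5)


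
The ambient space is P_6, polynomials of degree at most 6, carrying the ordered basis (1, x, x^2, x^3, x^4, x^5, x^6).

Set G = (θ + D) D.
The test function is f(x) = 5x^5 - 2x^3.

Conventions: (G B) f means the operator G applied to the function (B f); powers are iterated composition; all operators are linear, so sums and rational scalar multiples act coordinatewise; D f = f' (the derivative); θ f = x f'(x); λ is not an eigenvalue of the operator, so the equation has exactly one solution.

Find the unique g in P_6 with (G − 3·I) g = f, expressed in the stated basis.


the result is g(x) = -(5/3)x^5 - (100/9)x^4 - (494/9)x^3 - (1388/9)x^2 - (5740/27)x - 2776/27

write g with unknown coordinates in the stated basis and equate coefficients in (G − 3·I) g = f
solving from the highest basis element down gives g = -(5/3)x^5 - (100/9)x^4 - (494/9)x^3 - (1388/9)x^2 - (5740/27)x - 2776/27
check: G g = -(100/3)x^4 - (500/3)x^3 - (1388/3)x^2 - (5740/9)x - 2776/9
so G g − 3·g = 5x^5 - 2x^3 = f ✓


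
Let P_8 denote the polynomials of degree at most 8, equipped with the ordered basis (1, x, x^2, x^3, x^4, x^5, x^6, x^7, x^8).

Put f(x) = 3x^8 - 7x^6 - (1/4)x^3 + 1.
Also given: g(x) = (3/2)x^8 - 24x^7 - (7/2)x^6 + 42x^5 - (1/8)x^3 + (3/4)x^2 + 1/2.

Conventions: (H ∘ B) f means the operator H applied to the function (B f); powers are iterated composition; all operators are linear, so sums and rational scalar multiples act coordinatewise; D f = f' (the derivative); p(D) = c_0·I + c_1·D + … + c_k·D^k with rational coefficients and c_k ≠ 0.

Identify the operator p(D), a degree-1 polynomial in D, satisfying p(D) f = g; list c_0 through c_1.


p(D) = (1/2)·I − D, i.e. c_0 = 1/2, c_1 = -1

D^0 f = 3x^8 - 7x^6 - (1/4)x^3 + 1
D^1 f = 24x^7 - 42x^5 - (3/4)x^2
matching coefficients of g against c_0 f + c_1 Df + … from the top degree down determines the c_i
solution: c_0 = 1/2, c_1 = -1


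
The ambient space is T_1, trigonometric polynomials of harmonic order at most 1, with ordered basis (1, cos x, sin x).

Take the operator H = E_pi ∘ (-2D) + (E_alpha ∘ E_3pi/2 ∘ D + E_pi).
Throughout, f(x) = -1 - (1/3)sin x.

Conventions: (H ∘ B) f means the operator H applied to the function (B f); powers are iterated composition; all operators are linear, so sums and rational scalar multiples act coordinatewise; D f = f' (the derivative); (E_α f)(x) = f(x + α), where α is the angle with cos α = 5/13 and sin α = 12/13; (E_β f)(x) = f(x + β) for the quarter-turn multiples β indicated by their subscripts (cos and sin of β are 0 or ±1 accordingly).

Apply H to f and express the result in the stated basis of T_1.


the result is g(x) = -1 - (38/39)cos x + (8/39)sin x

D f = -(1/3)cos x
(-2D) f = (2/3)cos x
E_pi (-2D) f = -(2/3)cos x
D f = -(1/3)cos x
E_3pi/2 D f = -(1/3)sin x
E_alpha E_3pi/2 D f = -(4/13)cos x - (5/39)sin x
E_pi f = -1 + (1/3)sin x
(E_alpha ∘ E_3pi/2 ∘ D + E_pi) f = -1 - (4/13)cos x + (8/39)sin x
(E_pi ∘ (-2D) + (E_alpha ∘ E_3pi/2 ∘ D + E_pi)) f = -1 - (38/39)cos x + (8/39)sin x


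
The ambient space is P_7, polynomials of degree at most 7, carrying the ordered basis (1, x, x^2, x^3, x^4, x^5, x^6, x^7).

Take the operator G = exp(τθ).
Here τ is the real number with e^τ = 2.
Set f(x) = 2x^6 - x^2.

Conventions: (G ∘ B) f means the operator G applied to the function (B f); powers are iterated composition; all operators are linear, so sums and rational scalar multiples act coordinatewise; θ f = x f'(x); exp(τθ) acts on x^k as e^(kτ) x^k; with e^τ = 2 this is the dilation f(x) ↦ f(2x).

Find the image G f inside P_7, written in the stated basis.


g(x) = 128x^6 - 4x^2

exp(τθ) x^k = e^(kτ) x^k; with e^τ = 2 this sends x^k to 2^k x^k
x^2 ↦ 4 x^2
x^6 ↦ 64 x^6
applying this coordinatewise to f: exp(τθ) f = 128x^6 - 4x^2


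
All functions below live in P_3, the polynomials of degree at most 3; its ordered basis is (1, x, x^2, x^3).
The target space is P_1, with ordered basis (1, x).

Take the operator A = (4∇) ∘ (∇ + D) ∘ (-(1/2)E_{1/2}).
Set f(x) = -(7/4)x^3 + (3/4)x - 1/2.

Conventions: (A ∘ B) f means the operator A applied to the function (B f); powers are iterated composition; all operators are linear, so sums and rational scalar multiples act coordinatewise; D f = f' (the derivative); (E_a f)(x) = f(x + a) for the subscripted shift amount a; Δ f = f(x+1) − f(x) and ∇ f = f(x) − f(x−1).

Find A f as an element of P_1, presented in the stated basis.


E_{1/2} f = -(7/4)x^3 - (21/8)x^2 - (9/16)x - 11/32
(-(1/2)E_{1/2}) f = (7/8)x^3 + (21/16)x^2 + (9/32)x + 11/64
∇ (-(1/2)E_{1/2}) f = (21/8)x^2 - 5/32
D (-(1/2)E_{1/2}) f = (21/8)x^2 + (21/8)x + 9/32
(∇ + D) (-(1/2)E_{1/2}) f = (21/4)x^2 + (21/8)x + 1/8
∇ (∇ + D) (-(1/2)E_{1/2}) f = (21/2)x - 21/8
(4∇) (∇ + D) (-(1/2)E_{1/2}) f = 42x - 21/2

g(x) = 42x - 21/2


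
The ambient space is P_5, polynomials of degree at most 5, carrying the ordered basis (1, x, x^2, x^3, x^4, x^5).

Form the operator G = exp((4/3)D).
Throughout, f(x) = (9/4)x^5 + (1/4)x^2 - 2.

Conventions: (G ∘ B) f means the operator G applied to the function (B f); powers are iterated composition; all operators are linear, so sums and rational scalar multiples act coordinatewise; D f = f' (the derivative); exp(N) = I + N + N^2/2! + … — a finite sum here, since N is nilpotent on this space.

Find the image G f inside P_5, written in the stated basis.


the result is g(x) = (9/4)x^5 + 15x^4 + 40x^3 + (643/12)x^2 + (326/9)x + 214/27

order-1 term: 15x^4 + (2/3)x
order-2 term: 40x^3 + 4/9
order-3 term: (160/3)x^2
order-4 term: (320/9)x
order-5 term: 256/27
the series for exp((4/3)D) f terminates at order 5
exp((4/3)D) f = (9/4)x^5 + 15x^4 + 40x^3 + (643/12)x^2 + (326/9)x + 214/27


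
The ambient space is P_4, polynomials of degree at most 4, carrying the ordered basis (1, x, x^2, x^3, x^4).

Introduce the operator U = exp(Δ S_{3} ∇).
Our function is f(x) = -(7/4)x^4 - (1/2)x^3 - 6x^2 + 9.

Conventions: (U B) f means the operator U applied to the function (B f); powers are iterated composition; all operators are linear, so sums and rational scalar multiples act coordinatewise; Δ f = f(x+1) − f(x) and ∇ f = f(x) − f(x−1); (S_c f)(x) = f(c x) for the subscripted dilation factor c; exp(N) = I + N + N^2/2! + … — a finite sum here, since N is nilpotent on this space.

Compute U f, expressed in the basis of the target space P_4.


the result is g(x) = -(7/4)x^4 - (1/2)x^3 - 573x^2 - 405x - 3705/2

order-1 term: -567x^2 - 405x - 321/2
order-2 term: -1701
the series for exp(Δ S_{3} ∇) f terminates at order 2
exp(Δ S_{3} ∇) f = -(7/4)x^4 - (1/2)x^3 - 573x^2 - 405x - 3705/2


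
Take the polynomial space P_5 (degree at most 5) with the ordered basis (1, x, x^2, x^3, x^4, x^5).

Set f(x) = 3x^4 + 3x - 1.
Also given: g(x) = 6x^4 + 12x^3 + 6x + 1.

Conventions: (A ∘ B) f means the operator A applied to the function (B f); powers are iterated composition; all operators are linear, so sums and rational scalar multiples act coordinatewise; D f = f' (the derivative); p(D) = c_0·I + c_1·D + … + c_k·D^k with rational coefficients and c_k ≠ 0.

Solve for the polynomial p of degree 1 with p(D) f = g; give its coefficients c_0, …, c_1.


c_0 = 2, c_1 = 1

D^0 f = 3x^4 + 3x - 1
D^1 f = 12x^3 + 3
matching coefficients of g against c_0 f + c_1 Df + … from the top degree down determines the c_i
solution: c_0 = 2, c_1 = 1


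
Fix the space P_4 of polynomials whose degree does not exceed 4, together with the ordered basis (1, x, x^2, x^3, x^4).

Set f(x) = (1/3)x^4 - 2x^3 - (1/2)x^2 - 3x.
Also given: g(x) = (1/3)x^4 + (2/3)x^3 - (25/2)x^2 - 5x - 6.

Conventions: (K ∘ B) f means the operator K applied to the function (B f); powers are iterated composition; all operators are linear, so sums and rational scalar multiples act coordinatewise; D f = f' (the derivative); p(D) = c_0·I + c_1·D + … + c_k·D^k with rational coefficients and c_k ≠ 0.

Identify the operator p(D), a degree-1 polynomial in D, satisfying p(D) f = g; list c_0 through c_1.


p(D) = I + 2·D, i.e. c_0 = 1, c_1 = 2

D^0 f = (1/3)x^4 - 2x^3 - (1/2)x^2 - 3x
D^1 f = (4/3)x^3 - 6x^2 - x - 3
matching coefficients of g against c_0 f + c_1 Df + … from the top degree down determines the c_i
solution: c_0 = 1, c_1 = 2


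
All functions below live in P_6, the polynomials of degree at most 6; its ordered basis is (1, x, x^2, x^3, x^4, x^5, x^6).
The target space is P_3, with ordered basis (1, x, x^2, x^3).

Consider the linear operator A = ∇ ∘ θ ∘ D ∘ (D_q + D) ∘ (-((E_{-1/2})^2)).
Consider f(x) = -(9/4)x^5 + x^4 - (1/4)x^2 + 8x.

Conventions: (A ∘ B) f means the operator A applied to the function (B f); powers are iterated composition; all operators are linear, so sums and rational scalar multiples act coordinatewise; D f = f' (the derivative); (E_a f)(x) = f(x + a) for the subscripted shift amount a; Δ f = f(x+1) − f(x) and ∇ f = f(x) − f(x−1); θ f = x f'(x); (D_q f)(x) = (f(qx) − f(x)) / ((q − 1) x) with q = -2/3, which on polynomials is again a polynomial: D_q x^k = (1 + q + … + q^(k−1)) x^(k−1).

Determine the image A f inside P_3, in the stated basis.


the image equals g(x) = 460x^2 - (10069/9)x + 12293/18

E_{-1/2} f = -(9/4)x^5 + (53/8)x^4 - (61/8)x^3 + (65/16)x^2 + (451/64)x - 503/128
E_{-1/2} E_{-1/2} f = -(9/4)x^5 + (49/4)x^4 - (53/2)x^3 + (113/4)x^2 - (27/4)x - 5
(-((E_{-1/2})^2)) f = (9/4)x^5 - (49/4)x^4 + (53/2)x^3 - (113/4)x^2 + (27/4)x + 5
D_q (-((E_{-1/2})^2)) f = (55/36)x^4 - (637/108)x^3 + (371/18)x^2 - (113/12)x + 27/4
D (-((E_{-1/2})^2)) f = (45/4)x^4 - 49x^3 + (159/2)x^2 - (113/2)x + 27/4
(D_q + D) (-((E_{-1/2})^2)) f = (115/9)x^4 - (5929/108)x^3 + (901/9)x^2 - (791/12)x + 27/2
D (D_q + D) (-((E_{-1/2})^2)) f = (460/9)x^3 - (5929/36)x^2 + (1802/9)x - 791/12
θ D (D_q + D) (-((E_{-1/2})^2)) f = (460/3)x^3 - (5929/18)x^2 + (1802/9)x
∇ (θ ∘ D) (D_q + D) (-((E_{-1/2})^2)) f = 460x^2 - (10069/9)x + 12293/18


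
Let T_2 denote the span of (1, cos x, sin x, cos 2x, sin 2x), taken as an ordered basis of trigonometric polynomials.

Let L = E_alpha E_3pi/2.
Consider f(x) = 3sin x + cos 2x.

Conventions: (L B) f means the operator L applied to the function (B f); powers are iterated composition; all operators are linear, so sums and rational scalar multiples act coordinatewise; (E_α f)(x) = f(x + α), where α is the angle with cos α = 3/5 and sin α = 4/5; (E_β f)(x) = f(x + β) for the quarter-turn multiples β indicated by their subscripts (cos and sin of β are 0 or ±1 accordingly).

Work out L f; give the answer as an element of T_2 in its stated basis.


E_3pi/2 f = -3cos x - cos 2x
E_alpha E_3pi/2 f = -(9/5)cos x + (12/5)sin x + (7/25)cos 2x + (24/25)sin 2x

the result is g(x) = -(9/5)cos x + (12/5)sin x + (7/25)cos 2x + (24/25)sin 2x


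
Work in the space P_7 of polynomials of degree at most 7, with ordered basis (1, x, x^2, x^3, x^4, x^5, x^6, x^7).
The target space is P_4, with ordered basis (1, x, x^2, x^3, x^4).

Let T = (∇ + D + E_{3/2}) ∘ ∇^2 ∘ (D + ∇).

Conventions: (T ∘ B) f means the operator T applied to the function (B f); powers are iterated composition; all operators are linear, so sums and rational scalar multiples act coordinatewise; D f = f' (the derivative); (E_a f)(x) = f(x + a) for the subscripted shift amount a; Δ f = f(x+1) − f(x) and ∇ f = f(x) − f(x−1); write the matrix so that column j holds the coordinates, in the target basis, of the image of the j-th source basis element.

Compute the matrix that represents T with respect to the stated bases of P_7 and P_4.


image of 1: 0
image of x: 0
image of x^2: 0
image of x^3: 12
image of x^4: 48x + 108
image of x^5: 120x^2 + 540x - 680
image of x^6: 240x^3 + 1620x^2 - 4080x + 3825
image of x^7: 420x^4 + 3780x^3 - 14280x^2 + 26775x - 68425/4
each image's coordinates form column j of the matrix

the matrix is [[0, 0, 0, 12, 108, -680, 3825, -68425/4]; [0, 0, 0, 0, 48, 540, -4080, 26775]; [0, 0, 0, 0, 0, 120, 1620, -14280]; [0, 0, 0, 0, 0, 0, 240, 3780]; [0, 0, 0, 0, 0, 0, 0, 420]] (rows listed top to bottom)


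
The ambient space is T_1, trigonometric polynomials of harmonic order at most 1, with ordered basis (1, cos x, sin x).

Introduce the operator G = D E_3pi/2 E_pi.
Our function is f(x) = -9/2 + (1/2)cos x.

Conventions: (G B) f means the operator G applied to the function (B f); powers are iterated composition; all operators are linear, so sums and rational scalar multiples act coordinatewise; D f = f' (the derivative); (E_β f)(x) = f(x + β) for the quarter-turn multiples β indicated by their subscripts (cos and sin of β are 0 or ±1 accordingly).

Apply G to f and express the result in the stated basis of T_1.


E_pi f = -9/2 - (1/2)cos x
E_3pi/2 E_pi f = -9/2 - (1/2)sin x
D E_3pi/2 E_pi f = -(1/2)cos x

the result is g(x) = -(1/2)cos x


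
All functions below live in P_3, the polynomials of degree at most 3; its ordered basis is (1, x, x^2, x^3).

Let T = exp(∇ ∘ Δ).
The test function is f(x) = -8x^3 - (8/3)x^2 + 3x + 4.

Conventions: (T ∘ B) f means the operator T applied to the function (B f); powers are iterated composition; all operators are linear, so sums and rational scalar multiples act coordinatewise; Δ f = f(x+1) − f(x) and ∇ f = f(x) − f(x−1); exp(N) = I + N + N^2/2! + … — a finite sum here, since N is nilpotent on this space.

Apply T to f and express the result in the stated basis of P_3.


g(x) = -8x^3 - (8/3)x^2 - 45x - 4/3

order-1 term: -48x - 16/3
the series for exp(∇ ∘ Δ) f terminates at order 1
exp(∇ ∘ Δ) f = -8x^3 - (8/3)x^2 - 45x - 4/3
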